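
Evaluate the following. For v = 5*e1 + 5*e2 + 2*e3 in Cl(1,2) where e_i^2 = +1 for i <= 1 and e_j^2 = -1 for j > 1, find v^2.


v^2 = sum of c_i^2 * e_i^2
Positive signature terms (e_i^2 = +1): 5^2 = 25
Negative signature terms (e_j^2 = -1): 5^2 + 2^2 = 29
v^2 = 25 - 29 = -4


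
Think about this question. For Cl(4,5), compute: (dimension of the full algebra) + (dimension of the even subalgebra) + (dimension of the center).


n = 4 + 5 = 9
Total dim = 2^9 = 512
Even subalgebra dim = 2^8 = 256
n is odd, so center dim = 2
Sum = 512 + 256 + 2 = 770


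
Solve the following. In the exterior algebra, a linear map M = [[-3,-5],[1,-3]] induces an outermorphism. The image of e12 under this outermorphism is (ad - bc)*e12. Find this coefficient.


The outermorphism of a linear map f sends e1^e2 to f(e1)^f(e2).
f(e1) = -3*e1 + 1*e2
f(e2) = -5*e1 - 3*e2
f(e1) ^ f(e2) = (-3*e1 + 1*e2) ^ (-5*e1 - 3*e2)
= (-3)*(-3)*e12 + 1*(-5)*e21
= (9 - (-5))*e12
= 14*e12
Coefficient = 14


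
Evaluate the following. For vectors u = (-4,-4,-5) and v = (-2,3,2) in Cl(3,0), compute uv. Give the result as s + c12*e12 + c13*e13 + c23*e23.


In Cl(3,0): e_i^2 = 1, e_ie_j = -e_je_i for i != j.
Scalar part = u . v = (-4)*(-2) + (-4)*3 + (-5)*2
= 8 + (-12) + (-10) = -14
e12 coeff = (-4)*3 - (-4)*(-2) = -12 - 8 = -20
e13 coeff = (-4)*2 - (-5)*(-2) = -8 - 10 = -18
e23 coeff = (-4)*2 - (-5)*3 = -8 - (-15) = 7
uv = -14 - 20*e12 - 18*e13 + 7*e23


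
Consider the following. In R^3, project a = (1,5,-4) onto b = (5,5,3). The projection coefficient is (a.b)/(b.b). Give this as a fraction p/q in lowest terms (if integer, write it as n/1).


Projection coefficient = (a . b) / (b . b)
a . b = 1*5 + 5*5 + (-4)*3
= 5 + 25 + (-12) = 18
b . b = 5^2 + 5^2 + 3^2
= 25 + 25 + 9 = 59
Coefficient = 18/59
In lowest terms: 18/59


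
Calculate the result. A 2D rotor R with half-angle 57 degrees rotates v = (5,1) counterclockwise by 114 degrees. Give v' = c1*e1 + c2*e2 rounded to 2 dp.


Rotor R = cos(57deg) - sin(57deg)*e12
Rotation angle theta = 2 * 57 = 114 degrees
v' = R*v*~R rotates v by theta.
cos(114deg) = -0.4067, sin(114deg) = 0.9135
v'_1 = 5*cos(114deg) - 1*sin(114deg)
= 5*(-0.4067) - 1*0.9135
= -2.95
v'_2 = 5*sin(114deg) + 1*cos(114deg)
= 5*0.9135 + 1*(-0.4067)
= 4.16
v' = -2.95*e1 + 4.16*e2


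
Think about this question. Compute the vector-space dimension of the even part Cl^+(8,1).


Even subalgebra dimension = 2^(n-1)
n = 8 + 1 = 9
2^(9 - 1) = 2^8 = 256
Verification: sum of C(9,k) for even k = 1 + 36 + 126 + 84 + 9 = 256
Result = 256


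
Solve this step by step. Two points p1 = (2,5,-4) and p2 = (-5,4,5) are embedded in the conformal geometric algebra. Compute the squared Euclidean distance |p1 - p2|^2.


p1 - p2 = (7, 1, -9)
|p1 - p2|^2 = 7^2 + 1^2 + (-9)^2
= 49 + 1 + 81
= 131


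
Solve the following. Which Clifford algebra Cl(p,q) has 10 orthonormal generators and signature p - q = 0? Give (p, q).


We need p + q = 10 and p - q = 0.
Adding: 2p = 10 + 0 = 10, so p = 5.
Then q = 10 - 5 = 5.
(p, q) = (5, 5)


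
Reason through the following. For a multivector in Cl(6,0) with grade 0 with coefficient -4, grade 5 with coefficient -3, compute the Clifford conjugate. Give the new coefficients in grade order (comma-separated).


Clifford conjugate sign for grade k: (-1)^(k(k+1)/2)
Grade 0: (-1)^(0*1/2) = (-1)^0 = 1, coeff -4 -> -4
Grade 5: (-1)^(5*6/2) = (-1)^15 = -1, coeff -3 -> 3
Conjugated coefficients: -4, 3


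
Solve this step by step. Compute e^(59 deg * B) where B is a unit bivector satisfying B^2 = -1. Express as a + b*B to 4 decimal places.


For a unit bivector B with B^2 = -1, the exponential series gives
e^(theta*B) = cos(theta) + sin(theta)*B (the GA analogue of Euler's formula).
theta = 59 degrees = 1.029744 rad
cos(59 deg) = 0.5150
sin(59 deg) = 0.8572
exp(theta*B) = 0.5150 + 0.8572*B


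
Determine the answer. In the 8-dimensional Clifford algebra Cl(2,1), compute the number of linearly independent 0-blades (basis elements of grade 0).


Number of grade-k basis blades in Cl(p,q) with n = p + q is C(n, k).
n = 2 + 1 = 3
C(3, 0) = 3! / (0! * 3!)
= 6 / (1 * 6)
= 1


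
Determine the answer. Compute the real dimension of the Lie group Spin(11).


Spin(n) double-covers SO(n); both have Lie algebra so(n) of dimension n(n-1)/2.
n = 11
n(n-1) = 11 * 10 = 110
dim Spin(11) = 110/2 = 55


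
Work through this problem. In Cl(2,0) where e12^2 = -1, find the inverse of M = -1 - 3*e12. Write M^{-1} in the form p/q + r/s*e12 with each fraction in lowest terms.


M = -1 - 3*e12, where e12^2 = -1.
Since M commutes with its reverse ~M = a - b*e12, M * ~M = a^2 - b^2*e12^2 = a^2 + b^2.
So M^{-1} = ~M / (a^2 + b^2) = (a - b*e12)/(a^2 + b^2).
a^2 + b^2 = 1 + 9 = 10
Scalar part = -1/10 = -1/10
Bivector coeff = 3/10 = 3/10
M^{-1} = -1/10 + 3/10*e12


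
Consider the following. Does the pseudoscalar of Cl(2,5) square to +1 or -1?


The pseudoscalar I = e1...e_n (product of all n generators) of Cl(p,q) satisfies I^2 = (-1)^(q + n(n-1)/2).
p = 2, q = 5, n = p + q = 7
n(n-1)/2 = 7 * 6 / 2 = 21
Exponent = q + n(n-1)/2 = 5 + 21 = 26
I^2 = (-1)^26 = +1


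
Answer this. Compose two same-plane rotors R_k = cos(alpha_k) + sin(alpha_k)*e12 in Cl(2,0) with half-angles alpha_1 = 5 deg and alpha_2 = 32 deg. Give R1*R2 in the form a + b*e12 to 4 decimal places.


Same-plane rotors commute and their half-angles add:
R1*R2 = cos(a1 + a2) + sin(a1 + a2)*e12.
a1 + a2 = 5 + 32 = 37 deg
cos(37 deg) = 0.7986
sin(37 deg) = 0.6018
R1*R2 = 0.7986 + 0.6018*e12


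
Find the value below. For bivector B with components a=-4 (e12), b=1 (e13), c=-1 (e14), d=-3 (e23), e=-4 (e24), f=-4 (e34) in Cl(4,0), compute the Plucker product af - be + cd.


Plucker relation: af - be + cd
a*f = (-4)*(-4) = 16
b*e = 1*(-4) = -4
c*d = (-1)*(-3) = 3
af - be + cd = 16 - (-4) + 3
= 23


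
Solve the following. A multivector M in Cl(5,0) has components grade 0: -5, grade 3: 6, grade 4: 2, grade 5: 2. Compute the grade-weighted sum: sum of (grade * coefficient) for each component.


Grade-weighted sum = sum of grade_k * coefficient_k
0*(-5) = 0
3*6 = 18
4*2 = 8
5*2 = 10
Total = 0 + 18 + 8 + 10 = 36


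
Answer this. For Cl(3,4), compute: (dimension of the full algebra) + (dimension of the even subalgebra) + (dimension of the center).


n = 3 + 4 = 7
Total dim = 2^7 = 128
Even subalgebra dim = 2^6 = 64
n is odd, so center dim = 2
Sum = 128 + 64 + 2 = 194


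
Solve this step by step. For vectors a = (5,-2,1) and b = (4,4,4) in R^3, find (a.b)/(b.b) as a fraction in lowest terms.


Projection coefficient = (a . b) / (b . b)
a . b = 5*4 + (-2)*4 + 1*4
= 20 + (-8) + 4 = 16
b . b = 4^2 + 4^2 + 4^2
= 16 + 16 + 16 = 48
Coefficient = 16/48
In lowest terms: 1/3


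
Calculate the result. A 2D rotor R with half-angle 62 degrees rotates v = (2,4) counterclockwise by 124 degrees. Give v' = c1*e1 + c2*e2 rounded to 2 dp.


Rotor R = cos(62deg) - sin(62deg)*e12
Rotation angle theta = 2 * 62 = 124 degrees
v' = R*v*~R rotates v by theta.
cos(124deg) = -0.5592, sin(124deg) = 0.8290
v'_1 = 2*cos(124deg) - 4*sin(124deg)
= 2*(-0.5592) - 4*0.8290
= -4.43
v'_2 = 2*sin(124deg) + 4*cos(124deg)
= 2*0.8290 + 4*(-0.5592)
= -0.58
v' = -4.43*e1 - 0.58*e2


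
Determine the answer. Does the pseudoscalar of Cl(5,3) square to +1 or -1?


The pseudoscalar I = e1...e_n (product of all n generators) of Cl(p,q) satisfies I^2 = (-1)^(q + n(n-1)/2).
p = 5, q = 3, n = p + q = 8
n(n-1)/2 = 8 * 7 / 2 = 28
Exponent = q + n(n-1)/2 = 3 + 28 = 31
I^2 = (-1)^31 = -1


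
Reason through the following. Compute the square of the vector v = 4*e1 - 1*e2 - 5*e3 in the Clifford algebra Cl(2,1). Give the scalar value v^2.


v^2 = sum of c_i^2 * e_i^2
Positive signature terms (e_i^2 = +1): 4^2 + (-1)^2 = 17
Negative signature terms (e_j^2 = -1): (-5)^2 = 25
v^2 = 17 - 25 = -8


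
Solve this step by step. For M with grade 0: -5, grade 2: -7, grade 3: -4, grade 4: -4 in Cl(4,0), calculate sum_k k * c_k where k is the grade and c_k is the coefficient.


Grade-weighted sum = sum of grade_k * coefficient_k
0*(-5) = 0
2*(-7) = -14
3*(-4) = -12
4*(-4) = -16
Total = 0 + (-14) + (-12) + (-16) = -42


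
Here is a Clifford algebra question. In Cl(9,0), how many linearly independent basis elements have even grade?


Even subalgebra dimension = 2^(n-1)
n = 9 + 0 = 9
2^(9 - 1) = 2^8 = 256
Verification: sum of C(9,k) for even k = 1 + 36 + 126 + 84 + 9 = 256
Result = 256


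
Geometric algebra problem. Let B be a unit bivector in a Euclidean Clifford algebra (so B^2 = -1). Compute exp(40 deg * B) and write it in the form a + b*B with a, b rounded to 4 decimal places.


For a unit bivector B with B^2 = -1, the exponential series gives
e^(theta*B) = cos(theta) + sin(theta)*B (the GA analogue of Euler's formula).
theta = 40 degrees = 0.698132 rad
cos(40 deg) = 0.7660
sin(40 deg) = 0.6428
exp(theta*B) = 0.7660 + 0.6428*B


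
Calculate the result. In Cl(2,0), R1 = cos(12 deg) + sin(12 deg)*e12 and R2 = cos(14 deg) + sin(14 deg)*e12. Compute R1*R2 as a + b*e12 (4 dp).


Same-plane rotors commute and their half-angles add:
R1*R2 = cos(a1 + a2) + sin(a1 + a2)*e12.
a1 + a2 = 12 + 14 = 26 deg
cos(26 deg) = 0.8988
sin(26 deg) = 0.4384
R1*R2 = 0.8988 + 0.4384*e12


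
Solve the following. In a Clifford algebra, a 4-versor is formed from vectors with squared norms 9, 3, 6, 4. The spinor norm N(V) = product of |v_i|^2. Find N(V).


Spinor norm N(V) = |v1|^2 * |v2|^2 * ... * |v4|^2
= 9 * 3 * 6 * 4
Running product: 9, 27, 162, 648
N(V) = 648


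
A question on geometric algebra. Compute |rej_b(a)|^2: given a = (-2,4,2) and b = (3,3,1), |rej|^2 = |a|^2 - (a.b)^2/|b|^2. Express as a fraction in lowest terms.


|a|^2 = (-2)^2 + 4^2 + 2^2 = 24
|b|^2 = 3^2 + 3^2 + 1^2 = 19
a . b = (-2)*3 + 4*3 + 2*1 = 8
(a.b)^2 = 8^2 = 64
|rej|^2 = 24 - 64/19
= (456 - 64)/19
= 392/19
In lowest terms: 392/19


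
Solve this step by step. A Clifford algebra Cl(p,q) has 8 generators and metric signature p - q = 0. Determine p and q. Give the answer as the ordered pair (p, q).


We need p + q = 8 and p - q = 0.
Adding: 2p = 8 + 0 = 8, so p = 4.
Then q = 8 - 4 = 4.
(p, q) = (4, 4)


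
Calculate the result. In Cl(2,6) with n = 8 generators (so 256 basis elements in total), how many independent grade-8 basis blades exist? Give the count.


Number of grade-k basis blades in Cl(p,q) with n = p + q is C(n, k).
n = 2 + 6 = 8
C(8, 8) = 8! / (8! * 0!)
= 40320 / (40320 * 1)
= 1


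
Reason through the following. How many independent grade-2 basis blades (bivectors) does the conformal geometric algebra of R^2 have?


The conformal model of R^2 uses Cl(3,1) with m = 2 + 2 = 4 generators.
Number of grade-2 blades = C(m, 2) = C(4, 2)
= 4*3/2 = 6


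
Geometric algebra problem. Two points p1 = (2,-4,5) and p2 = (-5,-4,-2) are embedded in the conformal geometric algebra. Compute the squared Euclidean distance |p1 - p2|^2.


p1 - p2 = (7, 0, 7)
|p1 - p2|^2 = 7^2 + 0^2 + 7^2
= 49 + 0 + 49
= 98


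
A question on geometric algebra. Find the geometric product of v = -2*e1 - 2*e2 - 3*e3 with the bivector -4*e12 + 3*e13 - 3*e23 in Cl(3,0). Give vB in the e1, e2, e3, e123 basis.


vB has grade-1 (vector) and grade-3 (trivector) parts: vB = (v _| B) + (v ^ B).
Vector part <vB>_1:
  e1: -v2*b12 - v3*b13 = -(-2)*(-4) - (-3)*(3) = 1
  e2: v1*b12 - v3*b23 = (-2)*(-4) - (-3)*(-3) = -1
  e3: v1*b13 + v2*b23 = (-2)*(3) + (-2)*(-3) = 0
Trivector part <vB>_3:
  e123: v1*b23 - v2*b13 + v3*b12 = (-2)*(-3) - (-2)*(3) + (-3)*(-4) = 24
vB = 1*e1 - 1*e2 + 0*e3 + 24*e123


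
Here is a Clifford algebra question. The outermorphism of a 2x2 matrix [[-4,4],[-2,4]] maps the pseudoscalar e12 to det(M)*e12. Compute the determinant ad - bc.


The outermorphism of a linear map f sends e1^e2 to f(e1)^f(e2).
f(e1) = -4*e1 - 2*e2
f(e2) = 4*e1 + 4*e2
f(e1) ^ f(e2) = (-4*e1 - 2*e2) ^ (4*e1 + 4*e2)
= (-4)*4*e12 + (-2)*4*e21
= (-16 - (-8))*e12
= -8*e12
Coefficient = -8


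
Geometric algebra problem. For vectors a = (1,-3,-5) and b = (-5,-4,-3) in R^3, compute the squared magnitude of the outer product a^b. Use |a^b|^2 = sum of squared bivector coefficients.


a wedge b = (a1*b2 - a2*b1)*e12 + (a1*b3 - a3*b1)*e13 + (a2*b3 - a3*b2)*e23
e12 coeff: 1*(-4) - (-3)*(-5) = -4 - 15 = -19
e13 coeff: 1*(-3) - (-5)*(-5) = -3 - 25 = -28
e23 coeff: (-3)*(-3) - (-5)*(-4) = 9 - 20 = -11
|a wedge b|^2 = (-19)^2 + (-28)^2 + (-11)^2
= 361 + 784 + 121
= 1266


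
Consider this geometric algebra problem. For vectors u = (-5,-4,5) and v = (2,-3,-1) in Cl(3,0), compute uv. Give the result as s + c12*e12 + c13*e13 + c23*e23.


In Cl(3,0): e_i^2 = 1, e_ie_j = -e_je_i for i != j.
Scalar part = u . v = (-5)*2 + (-4)*(-3) + 5*(-1)
= -10 + 12 + (-5) = -3
e12 coeff = (-5)*(-3) - (-4)*2 = 15 - (-8) = 23
e13 coeff = (-5)*(-1) - 5*2 = 5 - 10 = -5
e23 coeff = (-4)*(-1) - 5*(-3) = 4 - (-15) = 19
uv = -3 + 23*e12 - 5*e13 + 19*e23


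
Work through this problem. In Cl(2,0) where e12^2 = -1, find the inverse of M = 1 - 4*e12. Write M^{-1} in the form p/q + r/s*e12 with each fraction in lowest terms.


M = 1 - 4*e12, where e12^2 = -1.
Since M commutes with its reverse ~M = a - b*e12, M * ~M = a^2 - b^2*e12^2 = a^2 + b^2.
So M^{-1} = ~M / (a^2 + b^2) = (a - b*e12)/(a^2 + b^2).
a^2 + b^2 = 1 + 16 = 17
Scalar part = 1/17 = 1/17
Bivector coeff = 4/17 = 4/17
M^{-1} = 1/17 + 4/17*e12


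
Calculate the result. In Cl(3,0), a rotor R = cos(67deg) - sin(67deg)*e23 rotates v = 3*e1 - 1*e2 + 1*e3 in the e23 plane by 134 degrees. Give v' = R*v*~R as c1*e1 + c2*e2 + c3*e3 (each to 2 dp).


Rotor R = cos(67deg) - sin(67deg)*e23
Rotation angle theta = 2 * 67 = 134 degrees in the e23 plane (e2 -> e3).
The component perpendicular to the plane (e1) is invariant: v'_1 = v1 = 3.00
cos(134deg) = -0.6947, sin(134deg) = 0.7193
v'_2 = v2*cos(theta) - v3*sin(theta) = -1*(-0.6947) - 1*0.7193 = -0.02
v'_3 = v2*sin(theta) + v3*cos(theta) = -1*0.7193 + 1*(-0.6947) = -1.41
v' = 3.00*e1 - 0.02*e2 - 1.41*e3


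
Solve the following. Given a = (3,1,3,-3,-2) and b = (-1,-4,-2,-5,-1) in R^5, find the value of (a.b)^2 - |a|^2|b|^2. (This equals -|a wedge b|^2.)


a . b = 3*(-1) + 1*(-4) + 3*(-2) + (-3)*(-5) + (-2)*(-1)
= -3 + (-4) + (-6) + 15 + 2 = 4
|a|^2 = 3^2 + 1^2 + 3^2 + (-3)^2 + (-2)^2 = 32
|b|^2 = (-1)^2 + (-4)^2 + (-2)^2 + (-5)^2 + (-1)^2 = 47
(a.b)^2 = 4^2 = 16
|a|^2 * |b|^2 = 32 * 47 = 1504
Result = 16 - 1504 = -1488


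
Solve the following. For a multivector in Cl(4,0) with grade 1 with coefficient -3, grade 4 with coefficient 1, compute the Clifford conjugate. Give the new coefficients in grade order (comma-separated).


Clifford conjugate sign for grade k: (-1)^(k(k+1)/2)
Grade 1: (-1)^(1*2/2) = (-1)^1 = -1, coeff -3 -> 3
Grade 4: (-1)^(4*5/2) = (-1)^10 = 1, coeff 1 -> 1
Conjugated coefficients: 3, 1


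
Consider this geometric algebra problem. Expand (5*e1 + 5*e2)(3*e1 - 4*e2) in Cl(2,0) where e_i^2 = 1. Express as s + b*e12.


Expand: (5*e1 + 5*e2)(3*e1 - 4*e2)
= 5*3*e1e1 + 5*(-4)*e1e2 + 5*3*e2e1 + 5*(-4)*e2e2
Using e1^2 = e2^2 = 1, e2e1 = -e1e2:
Scalar part s = 5*3 + 5*(-4) = 15 + (-20) = -5
Bivector part b = 5*(-4) - 5*3 = -20 - 15 = -35
uv = -5 - 35*e12


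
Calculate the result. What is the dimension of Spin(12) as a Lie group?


Spin(n) double-covers SO(n); both have Lie algebra so(n) of dimension n(n-1)/2.
n = 12
n(n-1) = 12 * 11 = 132
dim Spin(12) = 132/2 = 66


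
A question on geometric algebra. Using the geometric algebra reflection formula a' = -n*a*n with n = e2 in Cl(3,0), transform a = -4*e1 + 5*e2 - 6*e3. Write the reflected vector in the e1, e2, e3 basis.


Reflection formula: a' = -n*a*n, with n = e2 (unit vector, n^2 = 1).
For reflection through hyperplane perp to e2:
The component along e2 flips sign, others stay.
a = (-4, 5, -6)
a' = (-4, -5, -6)
a' = -4*e1 - 5*e2 - 6*e3


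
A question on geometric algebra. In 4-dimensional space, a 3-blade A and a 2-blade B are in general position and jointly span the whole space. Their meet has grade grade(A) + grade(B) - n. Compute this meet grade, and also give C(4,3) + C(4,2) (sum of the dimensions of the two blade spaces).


Meet grade = grade(A) + grade(B) - n
= 3 + 2 - 4 = 1
C(4,3) = 4
C(4,2) = 6
dim_A + dim_B = 4 + 6 = 10


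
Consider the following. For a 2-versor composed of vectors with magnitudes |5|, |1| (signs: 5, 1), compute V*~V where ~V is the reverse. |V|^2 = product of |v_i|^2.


Each vector v_i has |v_i|^2 = s_i^2
Squared scales: 5^2 = 25, 1^2 = 1
|V|^2 = 25 * 1
= 25


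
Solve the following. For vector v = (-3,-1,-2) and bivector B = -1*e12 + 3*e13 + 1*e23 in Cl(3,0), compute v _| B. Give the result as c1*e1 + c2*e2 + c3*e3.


Left contraction v _| B = <vB>_1 (grade-1 part of the geometric product vB).
Using e1_|e12 = e2, e2_|e12 = -e1, e1_|e13 = e3, e3_|e13 = -e1, e2_|e23 = e3, e3_|e23 = -e2:
e1 coeff: -v2*b12 - v3*b13 = -(-1)*(-1) - (-2)*(3) = 5
e2 coeff: v1*b12 - v3*b23 = (-3)*(-1) - (-2)*(1) = 5
e3 coeff: v1*b13 + v2*b23 = (-3)*(3) + (-1)*(1) = -10
v _| B = 5*e1 + 5*e2 - 10*e3


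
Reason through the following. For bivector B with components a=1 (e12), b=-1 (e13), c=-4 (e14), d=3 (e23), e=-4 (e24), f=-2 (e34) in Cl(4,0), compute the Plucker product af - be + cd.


Plucker relation: af - be + cd
a*f = 1*(-2) = -2
b*e = (-1)*(-4) = 4
c*d = (-4)*3 = -12
af - be + cd = -2 - 4 + (-12)
= -18


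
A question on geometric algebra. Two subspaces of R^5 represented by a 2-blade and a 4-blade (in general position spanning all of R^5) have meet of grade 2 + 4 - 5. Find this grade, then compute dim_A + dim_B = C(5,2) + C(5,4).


Meet grade = grade(A) + grade(B) - n
= 2 + 4 - 5 = 1
C(5,2) = 10
C(5,4) = 5
dim_A + dim_B = 10 + 5 = 15


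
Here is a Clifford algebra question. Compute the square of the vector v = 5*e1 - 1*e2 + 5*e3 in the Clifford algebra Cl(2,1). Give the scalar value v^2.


v^2 = sum of c_i^2 * e_i^2
Positive signature terms (e_i^2 = +1): 5^2 + (-1)^2 = 26
Negative signature terms (e_j^2 = -1): 5^2 = 25
v^2 = 26 - 25 = 1


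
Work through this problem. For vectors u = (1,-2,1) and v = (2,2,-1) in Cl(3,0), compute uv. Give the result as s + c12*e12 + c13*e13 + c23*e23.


In Cl(3,0): e_i^2 = 1, e_ie_j = -e_je_i for i != j.
Scalar part = u . v = 1*2 + (-2)*2 + 1*(-1)
= 2 + (-4) + (-1) = -3
e12 coeff = 1*2 - (-2)*2 = 2 - (-4) = 6
e13 coeff = 1*(-1) - 1*2 = -1 - 2 = -3
e23 coeff = (-2)*(-1) - 1*2 = 2 - 2 = 0
uv = -3 + 6*e12 - 3*e13 + 0*e23


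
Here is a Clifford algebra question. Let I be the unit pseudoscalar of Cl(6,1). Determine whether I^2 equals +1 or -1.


The pseudoscalar I = e1...e_n (product of all n generators) of Cl(p,q) satisfies I^2 = (-1)^(q + n(n-1)/2).
p = 6, q = 1, n = p + q = 7
n(n-1)/2 = 7 * 6 / 2 = 21
Exponent = q + n(n-1)/2 = 1 + 21 = 22
I^2 = (-1)^22 = +1


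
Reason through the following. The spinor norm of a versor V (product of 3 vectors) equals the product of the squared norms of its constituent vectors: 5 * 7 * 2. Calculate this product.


Spinor norm N(V) = |v1|^2 * |v2|^2 * ... * |v3|^2
= 5 * 7 * 2
Running product: 5, 35, 70
N(V) = 70


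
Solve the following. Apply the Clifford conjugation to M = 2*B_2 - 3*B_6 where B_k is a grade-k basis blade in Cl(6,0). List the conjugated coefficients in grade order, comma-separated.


Clifford conjugate sign for grade k: (-1)^(k(k+1)/2)
Grade 2: (-1)^(2*3/2) = (-1)^3 = -1, coeff 2 -> -2
Grade 6: (-1)^(6*7/2) = (-1)^21 = -1, coeff -3 -> 3
Conjugated coefficients: -2, 3


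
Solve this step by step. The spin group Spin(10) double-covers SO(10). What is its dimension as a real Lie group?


Spin(n) double-covers SO(n); both have Lie algebra so(n) of dimension n(n-1)/2.
n = 10
n(n-1) = 10 * 9 = 90
dim Spin(10) = 90/2 = 45


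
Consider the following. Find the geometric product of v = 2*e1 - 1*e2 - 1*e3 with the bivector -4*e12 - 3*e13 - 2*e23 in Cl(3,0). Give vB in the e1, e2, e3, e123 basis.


vB has grade-1 (vector) and grade-3 (trivector) parts: vB = (v _| B) + (v ^ B).
Vector part <vB>_1:
  e1: -v2*b12 - v3*b13 = -(-1)*(-4) - (-1)*(-3) = -7
  e2: v1*b12 - v3*b23 = (2)*(-4) - (-1)*(-2) = -10
  e3: v1*b13 + v2*b23 = (2)*(-3) + (-1)*(-2) = -4
Trivector part <vB>_3:
  e123: v1*b23 - v2*b13 + v3*b12 = (2)*(-2) - (-1)*(-3) + (-1)*(-4) = -3
vB = -7*e1 - 10*e2 - 4*e3 - 3*e123


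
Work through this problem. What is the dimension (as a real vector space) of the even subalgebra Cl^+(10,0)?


Even subalgebra dimension = 2^(n-1)
n = 10 + 0 = 10
2^(10 - 1) = 2^9 = 512
Verification: sum of C(10,k) for even k = 1 + 45 + 210 + 210 + 45 + 1 = 512
Result = 512


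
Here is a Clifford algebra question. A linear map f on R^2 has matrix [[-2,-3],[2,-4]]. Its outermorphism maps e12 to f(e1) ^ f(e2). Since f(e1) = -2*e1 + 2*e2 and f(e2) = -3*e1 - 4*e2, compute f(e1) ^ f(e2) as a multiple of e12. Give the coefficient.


The outermorphism of a linear map f sends e1^e2 to f(e1)^f(e2).
f(e1) = -2*e1 + 2*e2
f(e2) = -3*e1 - 4*e2
f(e1) ^ f(e2) = (-2*e1 + 2*e2) ^ (-3*e1 - 4*e2)
= (-2)*(-4)*e12 + 2*(-3)*e21
= (8 - (-6))*e12
= 14*e12
Coefficient = 14


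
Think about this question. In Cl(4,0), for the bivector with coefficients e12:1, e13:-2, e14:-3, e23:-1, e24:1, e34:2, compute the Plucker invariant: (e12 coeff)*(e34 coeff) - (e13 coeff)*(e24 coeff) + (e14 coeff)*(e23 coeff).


Plucker relation: af - be + cd
a*f = 1*2 = 2
b*e = (-2)*1 = -2
c*d = (-3)*(-1) = 3
af - be + cd = 2 - (-2) + 3
= 7


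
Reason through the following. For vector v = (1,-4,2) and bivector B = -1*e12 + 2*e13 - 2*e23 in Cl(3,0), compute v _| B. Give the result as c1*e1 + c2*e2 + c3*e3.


Left contraction v _| B = <vB>_1 (grade-1 part of the geometric product vB).
Using e1_|e12 = e2, e2_|e12 = -e1, e1_|e13 = e3, e3_|e13 = -e1, e2_|e23 = e3, e3_|e23 = -e2:
e1 coeff: -v2*b12 - v3*b13 = -(-4)*(-1) - (2)*(2) = -8
e2 coeff: v1*b12 - v3*b23 = (1)*(-1) - (2)*(-2) = 3
e3 coeff: v1*b13 + v2*b23 = (1)*(2) + (-4)*(-2) = 10
v _| B = -8*e1 + 3*e2 + 10*e3


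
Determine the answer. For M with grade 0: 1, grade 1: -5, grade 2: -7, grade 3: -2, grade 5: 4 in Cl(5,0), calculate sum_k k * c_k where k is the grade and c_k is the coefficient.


Grade-weighted sum = sum of grade_k * coefficient_k
0*1 = 0
1*(-5) = -5
2*(-7) = -14
3*(-2) = -6
5*4 = 20
Total = 0 + (-5) + (-14) + (-6) + 20 = -5


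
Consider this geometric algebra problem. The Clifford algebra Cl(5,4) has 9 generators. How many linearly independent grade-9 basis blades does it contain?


Number of grade-k basis blades in Cl(p,q) with n = p + q is C(n, k).
n = 5 + 4 = 9
C(9, 9) = 9! / (9! * 0!)
= 362880 / (362880 * 1)
= 1


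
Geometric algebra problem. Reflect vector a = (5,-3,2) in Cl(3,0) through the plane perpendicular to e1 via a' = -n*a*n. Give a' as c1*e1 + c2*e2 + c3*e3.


Reflection formula: a' = -n*a*n, with n = e1 (unit vector, n^2 = 1).
For reflection through hyperplane perp to e1:
The component along e1 flips sign, others stay.
a = (5, -3, 2)
a' = (-5, -3, 2)
a' = -5*e1 - 3*e2 + 2*e3


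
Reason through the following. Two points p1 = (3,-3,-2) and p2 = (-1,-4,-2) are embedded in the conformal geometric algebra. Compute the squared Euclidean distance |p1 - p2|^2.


p1 - p2 = (4, 1, 0)
|p1 - p2|^2 = 4^2 + 1^2 + 0^2
= 16 + 1 + 0
= 17


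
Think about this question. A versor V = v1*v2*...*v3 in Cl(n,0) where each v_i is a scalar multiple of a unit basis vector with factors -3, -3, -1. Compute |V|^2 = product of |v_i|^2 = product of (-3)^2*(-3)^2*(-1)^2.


Each vector v_i has |v_i|^2 = s_i^2
Squared scales: (-3)^2 = 9, (-3)^2 = 9, (-1)^2 = 1
|V|^2 = 9 * 9 * 1
= 81


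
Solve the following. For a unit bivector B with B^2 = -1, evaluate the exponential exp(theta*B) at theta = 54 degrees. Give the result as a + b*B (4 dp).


For a unit bivector B with B^2 = -1, the exponential series gives
e^(theta*B) = cos(theta) + sin(theta)*B (the GA analogue of Euler's formula).
theta = 54 degrees = 0.942478 rad
cos(54 deg) = 0.5878
sin(54 deg) = 0.8090
exp(theta*B) = 0.5878 + 0.8090*B


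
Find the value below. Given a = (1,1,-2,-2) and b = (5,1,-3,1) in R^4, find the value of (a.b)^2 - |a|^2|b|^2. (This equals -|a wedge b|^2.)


a . b = 1*5 + 1*1 + (-2)*(-3) + (-2)*1
= 5 + 1 + 6 + (-2) = 10
|a|^2 = 1^2 + 1^2 + (-2)^2 + (-2)^2 = 10
|b|^2 = 5^2 + 1^2 + (-3)^2 + 1^2 = 36
(a.b)^2 = 10^2 = 100
|a|^2 * |b|^2 = 10 * 36 = 360
Result = 100 - 360 = -260


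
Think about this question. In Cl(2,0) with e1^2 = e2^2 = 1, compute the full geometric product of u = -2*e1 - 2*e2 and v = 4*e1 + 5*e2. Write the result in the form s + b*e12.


Expand: (-2*e1 - 2*e2)(4*e1 + 5*e2)
= (-2)*4*e1e1 + (-2)*5*e1e2 + (-2)*4*e2e1 + (-2)*5*e2e2
Using e1^2 = e2^2 = 1, e2e1 = -e1e2:
Scalar part s = (-2)*4 + (-2)*5 = -8 + (-10) = -18
Bivector part b = (-2)*5 - (-2)*4 = -10 - (-8) = -2
uv = -18 - 2*e12


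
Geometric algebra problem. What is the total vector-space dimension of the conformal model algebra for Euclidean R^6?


The conformal model of R^6 uses Cl(7,1): the 6 Euclidean generators plus two extra orthogonal generators e+ (e+^2 = +1) and e- (e-^2 = -1), from which the null vectors e0, einf are built.
Number of generators m = 6 + 2 = 8.
dim Cl(p,q) = 2^m = 2^8 = 256


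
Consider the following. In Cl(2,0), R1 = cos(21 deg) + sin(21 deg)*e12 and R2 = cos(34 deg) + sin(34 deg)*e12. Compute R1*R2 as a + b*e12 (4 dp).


Same-plane rotors commute and their half-angles add:
R1*R2 = cos(a1 + a2) + sin(a1 + a2)*e12.
a1 + a2 = 21 + 34 = 55 deg
cos(55 deg) = 0.5736
sin(55 deg) = 0.8192
R1*R2 = 0.5736 + 0.8192*e12


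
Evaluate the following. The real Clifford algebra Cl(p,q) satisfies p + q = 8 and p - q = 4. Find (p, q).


We need p + q = 8 and p - q = 4.
Adding: 2p = 8 + 4 = 12, so p = 6.
Then q = 8 - 6 = 2.
(p, q) = (6, 2)


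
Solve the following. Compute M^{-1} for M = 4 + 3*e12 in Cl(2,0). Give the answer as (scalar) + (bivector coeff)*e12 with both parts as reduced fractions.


M = 4 + 3*e12, where e12^2 = -1.
Since M commutes with its reverse ~M = a - b*e12, M * ~M = a^2 - b^2*e12^2 = a^2 + b^2.
So M^{-1} = ~M / (a^2 + b^2) = (a - b*e12)/(a^2 + b^2).
a^2 + b^2 = 16 + 9 = 25
Scalar part = 4/25 = 4/25
Bivector coeff = -3/25 = -3/25
M^{-1} = 4/25 - 3/25*e12


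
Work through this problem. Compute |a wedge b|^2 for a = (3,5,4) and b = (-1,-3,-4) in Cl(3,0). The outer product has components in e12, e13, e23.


a wedge b = (a1*b2 - a2*b1)*e12 + (a1*b3 - a3*b1)*e13 + (a2*b3 - a3*b2)*e23
e12 coeff: 3*(-3) - 5*(-1) = -9 - (-5) = -4
e13 coeff: 3*(-4) - 4*(-1) = -12 - (-4) = -8
e23 coeff: 5*(-4) - 4*(-3) = -20 - (-12) = -8
|a wedge b|^2 = (-4)^2 + (-8)^2 + (-8)^2
= 16 + 64 + 64
= 144


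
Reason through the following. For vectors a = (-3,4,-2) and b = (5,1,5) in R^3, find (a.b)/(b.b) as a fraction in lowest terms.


Projection coefficient = (a . b) / (b . b)
a . b = (-3)*5 + 4*1 + (-2)*5
= -15 + 4 + (-10) = -21
b . b = 5^2 + 1^2 + 5^2
= 25 + 1 + 25 = 51
Coefficient = -21/51
In lowest terms: -7/17


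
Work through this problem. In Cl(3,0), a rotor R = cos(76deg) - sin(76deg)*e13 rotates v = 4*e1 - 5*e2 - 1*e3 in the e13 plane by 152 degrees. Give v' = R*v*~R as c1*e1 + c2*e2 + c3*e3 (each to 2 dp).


Rotor R = cos(76deg) - sin(76deg)*e13
Rotation angle theta = 2 * 76 = 152 degrees in the e13 plane (e1 -> e3).
The component perpendicular to the plane (e2) is invariant: v'_2 = v2 = -5.00
cos(152deg) = -0.8829, sin(152deg) = 0.4695
v'_1 = v1*cos(theta) - v3*sin(theta) = 4*(-0.8829) - (-1)*0.4695 = -3.06
v'_3 = v1*sin(theta) + v3*cos(theta) = 4*0.4695 + (-1)*(-0.8829) = 2.76
v' = -3.06*e1 - 5.00*e2 + 2.76*e3


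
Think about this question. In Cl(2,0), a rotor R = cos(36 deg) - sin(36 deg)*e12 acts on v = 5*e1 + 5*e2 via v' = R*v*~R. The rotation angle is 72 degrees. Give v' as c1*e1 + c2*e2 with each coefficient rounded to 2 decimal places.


Rotor R = cos(36deg) - sin(36deg)*e12
Rotation angle theta = 2 * 36 = 72 degrees
v' = R*v*~R rotates v by theta.
cos(72deg) = 0.3090, sin(72deg) = 0.9511
v'_1 = 5*cos(72deg) - 5*sin(72deg)
= 5*0.3090 - 5*0.9511
= -3.21
v'_2 = 5*sin(72deg) + 5*cos(72deg)
= 5*0.9511 + 5*0.3090
= 6.30
v' = -3.21*e1 + 6.30*e2


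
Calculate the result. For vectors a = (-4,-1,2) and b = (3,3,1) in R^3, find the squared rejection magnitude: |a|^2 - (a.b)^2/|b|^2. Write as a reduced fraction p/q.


|a|^2 = (-4)^2 + (-1)^2 + 2^2 = 21
|b|^2 = 3^2 + 3^2 + 1^2 = 19
a . b = (-4)*3 + (-1)*3 + 2*1 = -13
(a.b)^2 = (-13)^2 = 169
|rej|^2 = 21 - 169/19
= (399 - 169)/19
= 230/19
In lowest terms: 230/19


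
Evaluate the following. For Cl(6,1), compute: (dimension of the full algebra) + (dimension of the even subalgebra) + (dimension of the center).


n = 6 + 1 = 7
Total dim = 2^7 = 128
Even subalgebra dim = 2^6 = 64
n is odd, so center dim = 2
Sum = 128 + 64 + 2 = 194


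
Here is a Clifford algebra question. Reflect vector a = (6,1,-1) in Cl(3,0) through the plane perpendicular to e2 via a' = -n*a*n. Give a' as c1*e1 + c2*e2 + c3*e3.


Reflection formula: a' = -n*a*n, with n = e2 (unit vector, n^2 = 1).
For reflection through hyperplane perp to e2:
The component along e2 flips sign, others stay.
a = (6, 1, -1)
a' = (6, -1, -1)
a' = 6*e1 - 1*e2 - 1*e3


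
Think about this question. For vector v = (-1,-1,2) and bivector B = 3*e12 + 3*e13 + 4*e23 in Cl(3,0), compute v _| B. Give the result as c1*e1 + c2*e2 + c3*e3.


Left contraction v _| B = <vB>_1 (grade-1 part of the geometric product vB).
Using e1_|e12 = e2, e2_|e12 = -e1, e1_|e13 = e3, e3_|e13 = -e1, e2_|e23 = e3, e3_|e23 = -e2:
e1 coeff: -v2*b12 - v3*b13 = -(-1)*(3) - (2)*(3) = -3
e2 coeff: v1*b12 - v3*b23 = (-1)*(3) - (2)*(4) = -11
e3 coeff: v1*b13 + v2*b23 = (-1)*(3) + (-1)*(4) = -7
v _| B = -3*e1 - 11*e2 - 7*e3


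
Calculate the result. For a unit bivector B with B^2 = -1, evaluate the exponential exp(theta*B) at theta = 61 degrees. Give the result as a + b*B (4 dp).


For a unit bivector B with B^2 = -1, the exponential series gives
e^(theta*B) = cos(theta) + sin(theta)*B (the GA analogue of Euler's formula).
theta = 61 degrees = 1.064651 rad
cos(61 deg) = 0.4848
sin(61 deg) = 0.8746
exp(theta*B) = 0.4848 + 0.8746*B


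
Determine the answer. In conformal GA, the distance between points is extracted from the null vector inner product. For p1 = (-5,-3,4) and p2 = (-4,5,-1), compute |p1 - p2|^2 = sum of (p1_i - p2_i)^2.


p1 - p2 = (-1, -8, 5)
|p1 - p2|^2 = (-1)^2 + (-8)^2 + 5^2
= 1 + 64 + 25
= 90


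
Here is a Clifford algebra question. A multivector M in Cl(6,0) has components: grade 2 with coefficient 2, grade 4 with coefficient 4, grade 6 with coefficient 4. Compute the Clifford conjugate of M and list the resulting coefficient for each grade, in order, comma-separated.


Clifford conjugate sign for grade k: (-1)^(k(k+1)/2)
Grade 2: (-1)^(2*3/2) = (-1)^3 = -1, coeff 2 -> -2
Grade 4: (-1)^(4*5/2) = (-1)^10 = 1, coeff 4 -> 4
Grade 6: (-1)^(6*7/2) = (-1)^21 = -1, coeff 4 -> -4
Conjugated coefficients: -2, 4, -4


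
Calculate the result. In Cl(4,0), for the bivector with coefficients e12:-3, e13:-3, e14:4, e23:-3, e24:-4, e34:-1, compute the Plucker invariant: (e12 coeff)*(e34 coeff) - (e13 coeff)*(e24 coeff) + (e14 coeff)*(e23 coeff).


Plucker relation: af - be + cd
a*f = (-3)*(-1) = 3
b*e = (-3)*(-4) = 12
c*d = 4*(-3) = -12
af - be + cd = 3 - 12 + (-12)
= -21


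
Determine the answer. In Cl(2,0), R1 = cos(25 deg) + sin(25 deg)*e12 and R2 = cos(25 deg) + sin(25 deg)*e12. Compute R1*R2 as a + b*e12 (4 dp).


Same-plane rotors commute and their half-angles add:
R1*R2 = cos(a1 + a2) + sin(a1 + a2)*e12.
a1 + a2 = 25 + 25 = 50 deg
cos(50 deg) = 0.6428
sin(50 deg) = 0.7660
R1*R2 = 0.6428 + 0.7660*e12


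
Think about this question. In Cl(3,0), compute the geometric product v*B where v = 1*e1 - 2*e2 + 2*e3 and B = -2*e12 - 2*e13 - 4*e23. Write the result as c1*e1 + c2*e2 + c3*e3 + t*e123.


vB has grade-1 (vector) and grade-3 (trivector) parts: vB = (v _| B) + (v ^ B).
Vector part <vB>_1:
  e1: -v2*b12 - v3*b13 = -(-2)*(-2) - (2)*(-2) = 0
  e2: v1*b12 - v3*b23 = (1)*(-2) - (2)*(-4) = 6
  e3: v1*b13 + v2*b23 = (1)*(-2) + (-2)*(-4) = 6
Trivector part <vB>_3:
  e123: v1*b23 - v2*b13 + v3*b12 = (1)*(-4) - (-2)*(-2) + (2)*(-2) = -12
vB = 0*e1 + 6*e2 + 6*e3 - 12*e123


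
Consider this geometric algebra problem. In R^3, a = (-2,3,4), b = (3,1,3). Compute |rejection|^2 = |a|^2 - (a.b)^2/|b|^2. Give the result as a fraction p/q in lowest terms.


|a|^2 = (-2)^2 + 3^2 + 4^2 = 29
|b|^2 = 3^2 + 1^2 + 3^2 = 19
a . b = (-2)*3 + 3*1 + 4*3 = 9
(a.b)^2 = 9^2 = 81
|rej|^2 = 29 - 81/19
= (551 - 81)/19
= 470/19
In lowest terms: 470/19


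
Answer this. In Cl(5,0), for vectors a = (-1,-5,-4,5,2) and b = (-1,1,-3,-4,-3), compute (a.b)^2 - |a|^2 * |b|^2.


a . b = (-1)*(-1) + (-5)*1 + (-4)*(-3) + 5*(-4) + 2*(-3)
= 1 + (-5) + 12 + (-20) + (-6) = -18
|a|^2 = (-1)^2 + (-5)^2 + (-4)^2 + 5^2 + 2^2 = 71
|b|^2 = (-1)^2 + 1^2 + (-3)^2 + (-4)^2 + (-3)^2 = 36
(a.b)^2 = (-18)^2 = 324
|a|^2 * |b|^2 = 71 * 36 = 2556
Result = 324 - 2556 = -2232


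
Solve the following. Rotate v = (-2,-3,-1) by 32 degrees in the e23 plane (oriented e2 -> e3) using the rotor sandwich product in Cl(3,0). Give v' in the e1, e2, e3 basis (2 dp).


Rotor R = cos(16deg) - sin(16deg)*e23
Rotation angle theta = 2 * 16 = 32 degrees in the e23 plane (e2 -> e3).
The component perpendicular to the plane (e1) is invariant: v'_1 = v1 = -2.00
cos(32deg) = 0.8480, sin(32deg) = 0.5299
v'_2 = v2*cos(theta) - v3*sin(theta) = -3*0.8480 - (-1)*0.5299 = -2.01
v'_3 = v2*sin(theta) + v3*cos(theta) = -3*0.5299 + (-1)*0.8480 = -2.44
v' = -2.00*e1 - 2.01*e2 - 2.44*e3


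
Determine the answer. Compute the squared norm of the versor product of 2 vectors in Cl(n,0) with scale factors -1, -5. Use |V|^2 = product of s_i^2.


Each vector v_i has |v_i|^2 = s_i^2
Squared scales: (-1)^2 = 1, (-5)^2 = 25
|V|^2 = 1 * 25
= 25


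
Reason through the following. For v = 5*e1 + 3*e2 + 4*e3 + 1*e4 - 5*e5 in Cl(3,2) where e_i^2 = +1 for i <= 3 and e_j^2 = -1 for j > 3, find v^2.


v^2 = sum of c_i^2 * e_i^2
Positive signature terms (e_i^2 = +1): 5^2 + 3^2 + 4^2 = 50
Negative signature terms (e_j^2 = -1): 1^2 + (-5)^2 = 26
v^2 = 50 - 26 = 24


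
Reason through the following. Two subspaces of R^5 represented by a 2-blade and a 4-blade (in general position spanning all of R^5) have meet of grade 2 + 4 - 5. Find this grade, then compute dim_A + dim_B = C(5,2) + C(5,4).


Meet grade = grade(A) + grade(B) - n
= 2 + 4 - 5 = 1
C(5,2) = 10
C(5,4) = 5
dim_A + dim_B = 10 + 5 = 15


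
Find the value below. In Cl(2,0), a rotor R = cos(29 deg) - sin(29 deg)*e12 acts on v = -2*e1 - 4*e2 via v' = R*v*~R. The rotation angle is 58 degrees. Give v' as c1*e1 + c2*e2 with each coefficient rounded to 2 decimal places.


Rotor R = cos(29deg) - sin(29deg)*e12
Rotation angle theta = 2 * 29 = 58 degrees
v' = R*v*~R rotates v by theta.
cos(58deg) = 0.5299, sin(58deg) = 0.8480
v'_1 = -2*cos(58deg) - (-4)*sin(58deg)
= -2*0.5299 - (-4)*0.8480
= 2.33
v'_2 = -2*sin(58deg) + (-4)*cos(58deg)
= -2*0.8480 + (-4)*0.5299
= -3.82
v' = 2.33*e1 - 3.82*e2


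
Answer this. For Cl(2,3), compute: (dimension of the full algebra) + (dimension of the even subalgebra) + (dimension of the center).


n = 2 + 3 = 5
Total dim = 2^5 = 32
Even subalgebra dim = 2^4 = 16
n is odd, so center dim = 2
Sum = 32 + 16 + 2 = 50


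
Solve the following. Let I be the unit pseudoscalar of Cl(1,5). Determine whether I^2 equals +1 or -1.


The pseudoscalar I = e1...e_n (product of all n generators) of Cl(p,q) satisfies I^2 = (-1)^(q + n(n-1)/2).
p = 1, q = 5, n = p + q = 6
n(n-1)/2 = 6 * 5 / 2 = 15
Exponent = q + n(n-1)/2 = 5 + 15 = 20
I^2 = (-1)^20 = +1


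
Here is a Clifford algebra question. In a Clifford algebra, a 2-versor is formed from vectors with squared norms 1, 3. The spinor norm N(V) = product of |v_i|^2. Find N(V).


Spinor norm N(V) = |v1|^2 * |v2|^2 * ... * |v2|^2
= 1 * 3
Running product: 1, 3
N(V) = 3


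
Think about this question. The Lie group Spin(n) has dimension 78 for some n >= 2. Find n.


dim Spin(n) = dim so(n) = n(n-1)/2.
Solve n(n-1)/2 = 78, i.e. n^2 - n - 156 = 0.
Discriminant = 1 + 8*78 = 625
n = (1 + sqrt(625))/2 = (1 + 25)/2 = 13


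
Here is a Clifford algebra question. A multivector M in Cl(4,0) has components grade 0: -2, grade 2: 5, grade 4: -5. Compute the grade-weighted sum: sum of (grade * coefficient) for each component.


Grade-weighted sum = sum of grade_k * coefficient_k
0*(-2) = 0
2*5 = 10
4*(-5) = -20
Total = 0 + 10 + (-20) = -10


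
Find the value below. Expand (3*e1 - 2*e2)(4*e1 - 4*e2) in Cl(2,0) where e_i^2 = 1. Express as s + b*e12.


Expand: (3*e1 - 2*e2)(4*e1 - 4*e2)
= 3*4*e1e1 + 3*(-4)*e1e2 + (-2)*4*e2e1 + (-2)*(-4)*e2e2
Using e1^2 = e2^2 = 1, e2e1 = -e1e2:
Scalar part s = 3*4 + (-2)*(-4) = 12 + 8 = 20
Bivector part b = 3*(-4) - (-2)*4 = -12 - (-8) = -4
uv = 20 - 4*e12


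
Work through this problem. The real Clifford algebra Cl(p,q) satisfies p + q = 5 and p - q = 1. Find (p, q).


We need p + q = 5 and p - q = 1.
Adding: 2p = 5 + 1 = 6, so p = 3.
Then q = 5 - 3 = 2.
(p, q) = (3, 2)


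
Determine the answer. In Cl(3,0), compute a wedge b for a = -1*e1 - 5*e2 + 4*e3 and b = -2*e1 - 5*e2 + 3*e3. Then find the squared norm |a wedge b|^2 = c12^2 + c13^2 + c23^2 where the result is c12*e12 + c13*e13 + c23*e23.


a wedge b = (a1*b2 - a2*b1)*e12 + (a1*b3 - a3*b1)*e13 + (a2*b3 - a3*b2)*e23
e12 coeff: (-1)*(-5) - (-5)*(-2) = 5 - 10 = -5
e13 coeff: (-1)*3 - 4*(-2) = -3 - (-8) = 5
e23 coeff: (-5)*3 - 4*(-5) = -15 - (-20) = 5
|a wedge b|^2 = (-5)^2 + 5^2 + 5^2
= 25 + 25 + 25
= 75


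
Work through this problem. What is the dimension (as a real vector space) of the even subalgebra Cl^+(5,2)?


Even subalgebra dimension = 2^(n-1)
n = 5 + 2 = 7
2^(7 - 1) = 2^6 = 64
Verification: sum of C(7,k) for even k = 1 + 21 + 35 + 7 = 64
Result = 64


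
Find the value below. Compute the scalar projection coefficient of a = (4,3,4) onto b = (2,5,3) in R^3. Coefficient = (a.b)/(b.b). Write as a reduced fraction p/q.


Projection coefficient = (a . b) / (b . b)
a . b = 4*2 + 3*5 + 4*3
= 8 + 15 + 12 = 35
b . b = 2^2 + 5^2 + 3^2
= 4 + 25 + 9 = 38
Coefficient = 35/38
In lowest terms: 35/38


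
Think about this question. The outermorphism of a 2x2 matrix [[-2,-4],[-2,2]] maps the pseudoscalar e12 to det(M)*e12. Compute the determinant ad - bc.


The outermorphism of a linear map f sends e1^e2 to f(e1)^f(e2).
f(e1) = -2*e1 - 2*e2
f(e2) = -4*e1 + 2*e2
f(e1) ^ f(e2) = (-2*e1 - 2*e2) ^ (-4*e1 + 2*e2)
= (-2)*2*e12 + (-2)*(-4)*e21
= (-4 - 8)*e12
= -12*e12
Coefficient = -12


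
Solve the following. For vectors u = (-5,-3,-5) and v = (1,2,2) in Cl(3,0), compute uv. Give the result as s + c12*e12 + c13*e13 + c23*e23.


In Cl(3,0): e_i^2 = 1, e_ie_j = -e_je_i for i != j.
Scalar part = u . v = (-5)*1 + (-3)*2 + (-5)*2
= -5 + (-6) + (-10) = -21
e12 coeff = (-5)*2 - (-3)*1 = -10 - (-3) = -7
e13 coeff = (-5)*2 - (-5)*1 = -10 - (-5) = -5
e23 coeff = (-3)*2 - (-5)*2 = -6 - (-10) = 4
uv = -21 - 7*e12 - 5*e13 + 4*e23


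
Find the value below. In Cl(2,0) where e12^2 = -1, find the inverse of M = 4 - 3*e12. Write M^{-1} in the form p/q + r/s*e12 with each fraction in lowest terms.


M = 4 - 3*e12, where e12^2 = -1.
Since M commutes with its reverse ~M = a - b*e12, M * ~M = a^2 - b^2*e12^2 = a^2 + b^2.
So M^{-1} = ~M / (a^2 + b^2) = (a - b*e12)/(a^2 + b^2).
a^2 + b^2 = 16 + 9 = 25
Scalar part = 4/25 = 4/25
Bivector coeff = 3/25 = 3/25
M^{-1} = 4/25 + 3/25*e12


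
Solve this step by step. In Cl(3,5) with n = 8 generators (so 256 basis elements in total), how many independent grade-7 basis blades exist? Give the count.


Number of grade-k basis blades in Cl(p,q) with n = p + q is C(n, k).
n = 3 + 5 = 8
C(8, 7) = 8! / (7! * 1!)
= 40320 / (5040 * 1)
= 8


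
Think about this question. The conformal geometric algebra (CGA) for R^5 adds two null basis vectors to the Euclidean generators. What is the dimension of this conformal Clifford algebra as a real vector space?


The conformal model of R^5 uses Cl(6,1): the 5 Euclidean generators plus two extra orthogonal generators e+ (e+^2 = +1) and e- (e-^2 = -1), from which the null vectors e0, einf are built.
Number of generators m = 5 + 2 = 7.
dim Cl(p,q) = 2^m = 2^7 = 128
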